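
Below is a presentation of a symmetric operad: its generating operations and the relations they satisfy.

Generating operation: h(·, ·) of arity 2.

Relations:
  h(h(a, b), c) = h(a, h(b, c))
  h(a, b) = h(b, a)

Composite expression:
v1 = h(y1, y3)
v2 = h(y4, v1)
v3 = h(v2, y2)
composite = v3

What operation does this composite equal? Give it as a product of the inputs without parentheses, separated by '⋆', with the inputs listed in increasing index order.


With h associative and commutative, the y-input set is all that matters.
h(y1, y3) unparenthesizes to y1 ⋆ y3
h(y4, h(y1, y3)) unparenthesizes to y4 ⋆ y1 ⋆ y3
h(h(y4, h(y1, y3)), y2) unparenthesizes to y4 ⋆ y1 ⋆ y3 ⋆ y2
sorting the factors by input index: y1 ⋆ y2 ⋆ y3 ⋆ y4

y1 ⋆ y2 ⋆ y3 ⋆ y4


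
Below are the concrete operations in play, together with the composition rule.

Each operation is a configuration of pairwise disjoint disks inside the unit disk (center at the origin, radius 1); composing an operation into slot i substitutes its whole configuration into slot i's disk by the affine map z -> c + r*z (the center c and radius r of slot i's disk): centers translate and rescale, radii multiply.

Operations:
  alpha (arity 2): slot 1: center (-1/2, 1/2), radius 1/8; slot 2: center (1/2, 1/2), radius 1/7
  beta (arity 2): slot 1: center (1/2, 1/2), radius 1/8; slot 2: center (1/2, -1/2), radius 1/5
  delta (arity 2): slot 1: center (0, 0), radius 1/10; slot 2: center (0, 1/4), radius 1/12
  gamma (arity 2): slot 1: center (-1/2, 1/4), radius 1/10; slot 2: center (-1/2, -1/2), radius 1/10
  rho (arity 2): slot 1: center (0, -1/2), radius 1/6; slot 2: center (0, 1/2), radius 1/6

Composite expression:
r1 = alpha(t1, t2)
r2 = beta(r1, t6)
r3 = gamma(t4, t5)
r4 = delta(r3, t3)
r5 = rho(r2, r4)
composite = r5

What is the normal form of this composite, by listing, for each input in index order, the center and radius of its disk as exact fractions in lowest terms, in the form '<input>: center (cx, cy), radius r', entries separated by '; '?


t1: center (7/96, -13/32), radius 1/384; t2: center (3/32, -13/32), radius 1/336; t3: center (0, 13/24), radius 1/72; t4: center (-1/120, 121/240), radius 1/600; t5: center (-1/120, 59/120), radius 1/600; t6: center (1/12, -7/12), radius 1/30

Below rho, radii multiply path by path; the t-disk centers shift.
tracing t1 down its 3-map path: center (7/96, -13/32), radius 1/384
tracing t2 down its 3-map path: center (3/32, -13/32), radius 1/336
tracing t6 down its 2-map path: center (1/12, -7/12), radius 1/30
tracing t4 down its 3-map path: center (-1/120, 121/240), radius 1/600
tracing t5 down its 3-map path: center (-1/120, 59/120), radius 1/600
tracing t3 down its 2-map path: center (0, 13/24), radius 1/72


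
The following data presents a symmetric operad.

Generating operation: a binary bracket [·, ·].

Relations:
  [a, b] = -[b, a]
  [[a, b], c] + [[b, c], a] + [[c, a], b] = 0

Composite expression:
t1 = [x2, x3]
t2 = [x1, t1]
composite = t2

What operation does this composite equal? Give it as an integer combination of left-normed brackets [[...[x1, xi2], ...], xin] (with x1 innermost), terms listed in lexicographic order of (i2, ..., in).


[[x1, x2], x3] - [[x1, x3], x2]

Left-normed coefficients sit on the x1-initial expansion words.
Composite bracket: [x1, [x2, x3]]
Applying ab - ba throughout gives 4 signed words (2^2 = 4).
The x1-initial words carry the normal form:
  x1x2x3 appears with sign +1, giving the term +[[x1, x2], x3]
  x1x3x2 appears with sign -1, giving the term -[[x1, x3], x2]


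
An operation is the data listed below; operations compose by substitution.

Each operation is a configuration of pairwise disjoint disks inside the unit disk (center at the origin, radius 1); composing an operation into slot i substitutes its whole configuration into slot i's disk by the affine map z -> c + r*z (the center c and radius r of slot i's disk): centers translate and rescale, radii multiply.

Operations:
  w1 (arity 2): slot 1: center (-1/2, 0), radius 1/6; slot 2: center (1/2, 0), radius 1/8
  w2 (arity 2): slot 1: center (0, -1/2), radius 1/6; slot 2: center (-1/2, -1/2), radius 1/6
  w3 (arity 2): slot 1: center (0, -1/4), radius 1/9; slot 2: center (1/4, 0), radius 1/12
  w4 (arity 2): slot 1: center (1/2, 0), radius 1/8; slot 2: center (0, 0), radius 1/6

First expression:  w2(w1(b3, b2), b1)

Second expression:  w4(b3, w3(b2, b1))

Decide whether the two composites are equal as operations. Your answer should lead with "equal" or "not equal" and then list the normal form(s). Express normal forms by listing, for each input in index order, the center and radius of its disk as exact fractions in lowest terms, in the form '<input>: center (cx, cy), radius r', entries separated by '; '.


not equal — first b1: center (-1/2, -1/2), radius 1/6; b2: center (1/12, -1/2), radius 1/48; b3: center (-1/12, -1/2), radius 1/36, second b1: center (1/24, 0), radius 1/72; b2: center (0, -1/24), radius 1/54; b3: center (1/2, 0), radius 1/8

The first expression reduces to b1: center (-1/2, -1/2), radius 1/6; b2: center (1/12, -1/2), radius 1/48; b3: center (-1/12, -1/2), radius 1/36
The second expression reduces to b1: center (1/24, 0), radius 1/72; b2: center (0, -1/24), radius 1/54; b3: center (1/2, 0), radius 1/8
No match — not equal.


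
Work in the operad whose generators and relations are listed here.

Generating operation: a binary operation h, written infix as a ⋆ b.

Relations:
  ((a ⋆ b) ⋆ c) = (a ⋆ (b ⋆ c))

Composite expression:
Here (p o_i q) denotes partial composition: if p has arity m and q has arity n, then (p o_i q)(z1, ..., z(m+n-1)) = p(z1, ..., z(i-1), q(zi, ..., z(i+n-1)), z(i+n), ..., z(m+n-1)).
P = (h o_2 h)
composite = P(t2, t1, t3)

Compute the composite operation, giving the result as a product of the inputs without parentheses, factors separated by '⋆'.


All parenthesizations of h agree; list the t-inputs left to right.
(t1 ⋆ t3) collapses to t1 ⋆ t3
(t2 ⋆ (t1 ⋆ t3)) collapses to t2 ⋆ t1 ⋆ t3

t2 ⋆ t1 ⋆ t3


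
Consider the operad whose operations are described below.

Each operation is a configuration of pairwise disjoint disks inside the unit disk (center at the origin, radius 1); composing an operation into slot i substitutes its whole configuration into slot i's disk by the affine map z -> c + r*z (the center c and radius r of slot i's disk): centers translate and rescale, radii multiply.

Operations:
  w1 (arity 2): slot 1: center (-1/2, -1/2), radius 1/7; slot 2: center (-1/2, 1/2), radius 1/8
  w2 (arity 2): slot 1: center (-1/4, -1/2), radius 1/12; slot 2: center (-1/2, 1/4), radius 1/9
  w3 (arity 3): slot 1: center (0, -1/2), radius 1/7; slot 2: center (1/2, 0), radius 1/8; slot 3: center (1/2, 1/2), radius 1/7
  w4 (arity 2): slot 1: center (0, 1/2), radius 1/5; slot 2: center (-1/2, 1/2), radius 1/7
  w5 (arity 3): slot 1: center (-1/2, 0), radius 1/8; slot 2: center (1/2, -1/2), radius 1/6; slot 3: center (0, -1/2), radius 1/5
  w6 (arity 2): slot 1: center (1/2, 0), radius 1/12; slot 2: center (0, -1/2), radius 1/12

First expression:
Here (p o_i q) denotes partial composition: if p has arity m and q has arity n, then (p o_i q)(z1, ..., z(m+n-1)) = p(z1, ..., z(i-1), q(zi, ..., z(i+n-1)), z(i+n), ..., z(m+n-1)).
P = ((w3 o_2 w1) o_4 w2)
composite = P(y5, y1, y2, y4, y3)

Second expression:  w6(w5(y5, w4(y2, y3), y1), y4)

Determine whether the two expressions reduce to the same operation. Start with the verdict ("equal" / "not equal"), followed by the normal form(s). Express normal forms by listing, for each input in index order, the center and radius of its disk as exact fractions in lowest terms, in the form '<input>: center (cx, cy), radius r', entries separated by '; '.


not equal: they reduce to y1: center (7/16, -1/16), radius 1/56; y2: center (7/16, 1/16), radius 1/64; y3: center (3/7, 15/28), radius 1/63; y4: center (13/28, 3/7), radius 1/84; y5: center (0, -1/2), radius 1/7 and y1: center (1/2, -1/24), radius 1/60; y2: center (13/24, -5/144), radius 1/360; y3: center (77/144, -5/144), radius 1/504; y4: center (0, -1/2), radius 1/12; y5: center (11/24, 0), radius 1/96

The first composite normalizes to y1: center (7/16, -1/16), radius 1/56; y2: center (7/16, 1/16), radius 1/64; y3: center (3/7, 15/28), radius 1/63; y4: center (13/28, 3/7), radius 1/84; y5: center (0, -1/2), radius 1/7
The second composite normalizes to y1: center (1/2, -1/24), radius 1/60; y2: center (13/24, -5/144), radius 1/360; y3: center (77/144, -5/144), radius 1/504; y4: center (0, -1/2), radius 1/12; y5: center (11/24, 0), radius 1/96
Distinct normal forms: not equal.


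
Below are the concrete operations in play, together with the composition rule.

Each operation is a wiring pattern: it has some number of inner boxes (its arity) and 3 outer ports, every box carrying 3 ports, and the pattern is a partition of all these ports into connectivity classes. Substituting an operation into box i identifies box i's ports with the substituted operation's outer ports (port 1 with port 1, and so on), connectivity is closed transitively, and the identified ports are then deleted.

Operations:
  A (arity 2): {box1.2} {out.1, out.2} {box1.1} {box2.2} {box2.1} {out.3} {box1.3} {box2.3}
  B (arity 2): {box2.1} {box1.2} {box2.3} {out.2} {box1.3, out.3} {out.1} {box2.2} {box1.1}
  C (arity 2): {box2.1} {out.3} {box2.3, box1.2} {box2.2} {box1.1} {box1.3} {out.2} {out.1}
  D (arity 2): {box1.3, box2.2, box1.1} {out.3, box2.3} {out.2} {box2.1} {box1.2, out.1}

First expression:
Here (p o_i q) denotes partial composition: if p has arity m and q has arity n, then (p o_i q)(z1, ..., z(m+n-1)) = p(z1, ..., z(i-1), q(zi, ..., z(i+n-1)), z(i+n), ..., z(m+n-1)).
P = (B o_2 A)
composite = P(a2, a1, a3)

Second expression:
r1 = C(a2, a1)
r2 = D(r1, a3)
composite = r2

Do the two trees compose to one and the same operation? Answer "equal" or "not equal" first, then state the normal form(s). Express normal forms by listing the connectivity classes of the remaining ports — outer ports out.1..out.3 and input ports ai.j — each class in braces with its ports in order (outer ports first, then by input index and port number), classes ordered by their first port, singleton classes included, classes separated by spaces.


The first expression, normalized: {out.1} {out.2} {out.3, a2.3} {a1.1} {a1.2} {a1.3} {a2.1} {a2.2} {a3.1} {a3.2} {a3.3}
The second expression, normalized: {out.1} {out.2} {out.3, a3.3} {a1.1} {a1.2} {a1.3, a2.2} {a2.1} {a2.3} {a3.1} {a3.2}
No match — not equal.

not equal; first: {out.1} {out.2} {out.3, a2.3} {a1.1} {a1.2} {a1.3} {a2.1} {a2.2} {a3.1} {a3.2} {a3.3}; second: {out.1} {out.2} {out.3, a3.3} {a1.1} {a1.2} {a1.3, a2.2} {a2.1} {a2.3} {a3.1} {a3.2}


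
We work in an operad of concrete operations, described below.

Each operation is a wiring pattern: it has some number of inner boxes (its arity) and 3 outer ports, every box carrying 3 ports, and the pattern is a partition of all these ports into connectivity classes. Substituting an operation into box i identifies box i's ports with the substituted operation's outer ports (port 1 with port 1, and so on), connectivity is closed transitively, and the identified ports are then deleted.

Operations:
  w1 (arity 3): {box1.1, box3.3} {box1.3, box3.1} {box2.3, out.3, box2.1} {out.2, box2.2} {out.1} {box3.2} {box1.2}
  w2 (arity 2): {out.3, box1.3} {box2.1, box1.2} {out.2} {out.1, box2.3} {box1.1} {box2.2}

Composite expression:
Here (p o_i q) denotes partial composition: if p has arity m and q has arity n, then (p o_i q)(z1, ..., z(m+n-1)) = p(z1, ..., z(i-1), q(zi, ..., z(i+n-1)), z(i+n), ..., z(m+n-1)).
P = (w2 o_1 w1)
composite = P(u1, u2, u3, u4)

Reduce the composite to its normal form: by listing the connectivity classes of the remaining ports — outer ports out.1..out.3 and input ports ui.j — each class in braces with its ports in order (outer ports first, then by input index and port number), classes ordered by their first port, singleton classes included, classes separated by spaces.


{out.1, u4.3} {out.2} {out.3, u2.1, u2.3} {u1.1, u3.3} {u1.2} {u1.3, u3.1} {u2.2, u4.1} {u3.2} {u4.2}

Substituting into w2 glues patterns; closure does the rest.
stage w1: inputs (u1, u2, u3), connectivity {out.1} {out.2, u2.2} {out.3, u2.1, u2.3} {u1.1, u3.3} {u1.2} {u1.3, u3.1} {u3.2}, out.j its boundary
stage w2: inputs (u1, u2, u3, u4), connectivity {out.1, u4.3} {out.2} {out.3, u2.1, u2.3} {u1.1, u3.3} {u1.2} {u1.3, u3.1} {u2.2, u4.1} {u3.2} {u4.2}, out.j its boundary


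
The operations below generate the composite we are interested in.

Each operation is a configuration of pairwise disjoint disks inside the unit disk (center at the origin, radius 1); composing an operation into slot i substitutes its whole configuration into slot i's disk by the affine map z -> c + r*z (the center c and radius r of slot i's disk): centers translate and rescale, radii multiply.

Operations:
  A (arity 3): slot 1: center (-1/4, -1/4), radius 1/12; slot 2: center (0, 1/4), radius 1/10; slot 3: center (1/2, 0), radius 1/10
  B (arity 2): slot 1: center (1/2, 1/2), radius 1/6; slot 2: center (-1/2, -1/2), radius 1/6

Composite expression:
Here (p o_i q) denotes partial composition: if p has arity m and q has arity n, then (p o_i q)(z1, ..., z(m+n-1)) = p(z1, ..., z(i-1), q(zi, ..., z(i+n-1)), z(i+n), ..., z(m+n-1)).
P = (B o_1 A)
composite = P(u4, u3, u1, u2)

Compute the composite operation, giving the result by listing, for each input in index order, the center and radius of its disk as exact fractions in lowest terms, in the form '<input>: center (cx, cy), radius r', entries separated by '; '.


Follow each u-input down from B: c' goes to c + r*c', radius to r*r'.
u4: after 2 affine steps, its disk has center (11/24, 11/24), radius 1/72
u3: after 2 affine steps, its disk has center (1/2, 13/24), radius 1/60
u1: after 2 affine steps, its disk has center (7/12, 1/2), radius 1/60
u2: after 1 affine step, its disk has center (-1/2, -1/2), radius 1/6

u1: center (7/12, 1/2), radius 1/60; u2: center (-1/2, -1/2), radius 1/6; u3: center (1/2, 13/24), radius 1/60; u4: center (11/24, 11/24), radius 1/72


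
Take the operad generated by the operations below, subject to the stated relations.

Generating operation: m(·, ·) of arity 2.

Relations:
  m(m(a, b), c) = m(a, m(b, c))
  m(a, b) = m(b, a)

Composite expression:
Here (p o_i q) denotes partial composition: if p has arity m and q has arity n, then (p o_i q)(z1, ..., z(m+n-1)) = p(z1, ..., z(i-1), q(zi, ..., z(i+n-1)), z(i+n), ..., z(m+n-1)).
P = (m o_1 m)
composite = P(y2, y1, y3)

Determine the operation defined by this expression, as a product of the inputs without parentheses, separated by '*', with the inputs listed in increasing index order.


Reordering under m is free, so list the y-inputs canonically.
m(y2, y1) flattens to y2 * y1
m(m(y2, y1), y3) flattens to y2 * y1 * y3
putting the inputs in ascending order: y1 * y2 * y3

y1 * y2 * y3


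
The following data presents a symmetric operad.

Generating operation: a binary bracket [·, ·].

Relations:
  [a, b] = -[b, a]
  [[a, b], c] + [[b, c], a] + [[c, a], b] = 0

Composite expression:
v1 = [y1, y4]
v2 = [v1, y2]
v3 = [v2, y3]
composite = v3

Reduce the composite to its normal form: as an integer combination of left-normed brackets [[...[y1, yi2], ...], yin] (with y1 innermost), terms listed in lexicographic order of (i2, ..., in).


[[[y1, y4], y2], y3]

Expand each bracket as ab - ba; the y1-initial words give the coefficients.
Composite bracket: [[[y1, y4], y2], y3]
Each bracket splits as ab - ba, giving 8 signed words (2^3 = 8).
Only words starting with y1 matter:
  the word y1y4y2y3 carries sign +1 and contributes +[[[y1, y4], y2], y3]


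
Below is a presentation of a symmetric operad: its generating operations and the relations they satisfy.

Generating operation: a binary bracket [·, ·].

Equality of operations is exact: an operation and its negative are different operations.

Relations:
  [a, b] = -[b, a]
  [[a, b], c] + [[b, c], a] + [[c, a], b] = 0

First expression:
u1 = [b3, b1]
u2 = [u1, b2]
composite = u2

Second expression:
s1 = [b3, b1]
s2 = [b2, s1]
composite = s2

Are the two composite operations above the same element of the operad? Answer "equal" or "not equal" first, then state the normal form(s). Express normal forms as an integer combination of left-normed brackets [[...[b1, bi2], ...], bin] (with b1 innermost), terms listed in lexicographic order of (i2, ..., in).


not equal: they reduce to -[[b1, b3], b2] and [[b1, b3], b2]

The first expression, normalized: -[[b1, b3], b2]
The second expression, normalized: [[b1, b3], b2]
The forms do not match — not equal.


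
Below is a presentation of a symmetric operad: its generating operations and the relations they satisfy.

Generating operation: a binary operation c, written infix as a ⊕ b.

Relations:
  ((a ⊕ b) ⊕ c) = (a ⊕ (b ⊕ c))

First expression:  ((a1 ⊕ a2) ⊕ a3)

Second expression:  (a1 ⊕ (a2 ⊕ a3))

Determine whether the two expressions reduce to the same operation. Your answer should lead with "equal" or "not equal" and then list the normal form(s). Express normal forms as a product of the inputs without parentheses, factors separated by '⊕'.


equal; both compose to a1 ⊕ a2 ⊕ a3

Reducing the first expression gives a1 ⊕ a2 ⊕ a3
Reducing the second expression gives a1 ⊕ a2 ⊕ a3
One common form — equal.


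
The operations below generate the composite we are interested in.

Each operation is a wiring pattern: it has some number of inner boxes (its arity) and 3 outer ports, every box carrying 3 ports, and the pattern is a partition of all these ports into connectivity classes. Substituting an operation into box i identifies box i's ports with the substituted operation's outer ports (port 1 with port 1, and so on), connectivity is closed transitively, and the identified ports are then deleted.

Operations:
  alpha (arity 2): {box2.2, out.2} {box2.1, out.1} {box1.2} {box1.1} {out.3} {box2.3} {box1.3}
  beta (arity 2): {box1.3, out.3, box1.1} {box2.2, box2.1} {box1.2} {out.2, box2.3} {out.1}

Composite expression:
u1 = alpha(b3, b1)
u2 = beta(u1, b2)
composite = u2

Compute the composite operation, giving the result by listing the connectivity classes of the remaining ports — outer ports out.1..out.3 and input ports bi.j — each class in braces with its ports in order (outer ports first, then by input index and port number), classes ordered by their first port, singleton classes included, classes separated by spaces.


{out.1} {out.2, b2.3} {out.3, b1.1} {b1.2} {b1.3} {b2.1, b2.2} {b3.1} {b3.2} {b3.3}

Two ports join when wires chain via beta-identified ports.
through alpha, on inputs (b3, b1): {out.1, b1.1} {out.2, b1.2} {out.3} {b1.3} {b3.1} {b3.2} {b3.3} (out.j = stage outer ports)
through beta, on inputs (b3, b1, b2): {out.1} {out.2, b2.3} {out.3, b1.1} {b1.2} {b1.3} {b2.1, b2.2} {b3.1} {b3.2} {b3.3} (out.j = stage outer ports)


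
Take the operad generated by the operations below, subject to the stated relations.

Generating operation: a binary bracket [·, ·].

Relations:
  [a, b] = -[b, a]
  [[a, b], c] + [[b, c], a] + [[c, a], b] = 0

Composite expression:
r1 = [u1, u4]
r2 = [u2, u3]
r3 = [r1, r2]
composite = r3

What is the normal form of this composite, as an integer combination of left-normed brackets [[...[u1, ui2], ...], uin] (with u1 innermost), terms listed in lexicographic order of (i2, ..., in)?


[[[u1, u4], u2], u3] - [[[u1, u4], u3], u2]

A multilinear Lie element is pinned by u1-initial words (u1 innermost).
Composite bracket: [[u1, u4], [u2, u3]]
Under [a, b] = ab - ba we get 8 signed associative words (2^3 = 8).
Only words starting with u1 matter:
  sign of u1u4u2u3 is +1, so it contributes +[[[u1, u4], u2], u3]
  sign of u1u4u3u2 is -1, so it contributes -[[[u1, u4], u3], u2]


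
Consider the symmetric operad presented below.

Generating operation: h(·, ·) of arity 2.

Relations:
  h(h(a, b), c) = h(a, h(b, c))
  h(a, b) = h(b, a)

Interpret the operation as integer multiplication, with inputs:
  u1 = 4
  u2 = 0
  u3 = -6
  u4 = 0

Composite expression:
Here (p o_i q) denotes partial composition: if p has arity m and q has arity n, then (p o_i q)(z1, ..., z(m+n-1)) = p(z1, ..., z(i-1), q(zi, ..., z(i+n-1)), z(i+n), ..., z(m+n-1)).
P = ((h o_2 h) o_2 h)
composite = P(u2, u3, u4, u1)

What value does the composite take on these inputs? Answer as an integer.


0

h(u3, u4) = 0
h(h(u3, u4), u1) = 0
h(u2, h(h(u3, u4), u1)) = 0


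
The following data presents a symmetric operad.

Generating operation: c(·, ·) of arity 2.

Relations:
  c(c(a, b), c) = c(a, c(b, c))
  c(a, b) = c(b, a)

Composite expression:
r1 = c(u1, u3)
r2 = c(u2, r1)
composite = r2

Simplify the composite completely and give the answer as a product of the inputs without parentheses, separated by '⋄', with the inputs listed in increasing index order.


u1 ⋄ u2 ⋄ u3

Both nesting and order wash out for c; what remains is which u's occur.
c(u1, u3) collapses to u1 ⋄ u3
c(u2, c(u1, u3)) collapses to u2 ⋄ u1 ⋄ u3
sorting the factors by input index: u1 ⋄ u2 ⋄ u3


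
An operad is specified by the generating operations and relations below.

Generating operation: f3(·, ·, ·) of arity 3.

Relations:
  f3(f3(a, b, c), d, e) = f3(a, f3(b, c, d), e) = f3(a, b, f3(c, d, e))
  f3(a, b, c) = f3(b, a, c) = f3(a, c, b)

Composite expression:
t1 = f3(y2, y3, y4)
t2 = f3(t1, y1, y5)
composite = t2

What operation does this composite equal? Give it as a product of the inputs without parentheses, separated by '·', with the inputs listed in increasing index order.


Reordering under f3 is free, so list the y-inputs canonically.
f3(y2, y3, y4) flattens to y2 · y3 · y4
f3(f3(y2, y3, y4), y1, y5) flattens to y2 · y3 · y4 · y1 · y5
commutativity sorts the factors: y1 · y2 · y3 · y4 · y5

y1 · y2 · y3 · y4 · y5


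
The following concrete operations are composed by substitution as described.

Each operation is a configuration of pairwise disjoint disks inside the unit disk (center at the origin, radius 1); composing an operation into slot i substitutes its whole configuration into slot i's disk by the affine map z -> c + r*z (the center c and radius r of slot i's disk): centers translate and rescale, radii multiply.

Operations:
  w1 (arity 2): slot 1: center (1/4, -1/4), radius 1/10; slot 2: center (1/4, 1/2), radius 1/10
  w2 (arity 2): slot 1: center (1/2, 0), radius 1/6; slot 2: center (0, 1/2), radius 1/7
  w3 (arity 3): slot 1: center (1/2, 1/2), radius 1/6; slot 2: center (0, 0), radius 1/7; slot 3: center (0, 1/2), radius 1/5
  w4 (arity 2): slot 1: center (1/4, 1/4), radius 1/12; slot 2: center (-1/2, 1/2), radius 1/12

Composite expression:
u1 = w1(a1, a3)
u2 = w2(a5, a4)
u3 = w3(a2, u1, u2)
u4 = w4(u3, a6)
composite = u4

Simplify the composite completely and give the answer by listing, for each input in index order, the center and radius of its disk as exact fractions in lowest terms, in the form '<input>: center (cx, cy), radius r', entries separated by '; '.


a1: center (85/336, 83/336), radius 1/840; a2: center (7/24, 7/24), radius 1/72; a3: center (85/336, 43/168), radius 1/840; a4: center (1/4, 3/10), radius 1/420; a5: center (31/120, 7/24), radius 1/360; a6: center (-1/2, 1/2), radius 1/12

Below w4, radii multiply path by path; the a-disk centers shift.
for a2, the 2-step affine chain lands on center (7/24, 7/24), radius 1/72
for a1, the 3-step affine chain lands on center (85/336, 83/336), radius 1/840
for a3, the 3-step affine chain lands on center (85/336, 43/168), radius 1/840
for a5, the 3-step affine chain lands on center (31/120, 7/24), radius 1/360
for a4, the 3-step affine chain lands on center (1/4, 3/10), radius 1/420
for a6, the 1-step affine chain lands on center (-1/2, 1/2), radius 1/12


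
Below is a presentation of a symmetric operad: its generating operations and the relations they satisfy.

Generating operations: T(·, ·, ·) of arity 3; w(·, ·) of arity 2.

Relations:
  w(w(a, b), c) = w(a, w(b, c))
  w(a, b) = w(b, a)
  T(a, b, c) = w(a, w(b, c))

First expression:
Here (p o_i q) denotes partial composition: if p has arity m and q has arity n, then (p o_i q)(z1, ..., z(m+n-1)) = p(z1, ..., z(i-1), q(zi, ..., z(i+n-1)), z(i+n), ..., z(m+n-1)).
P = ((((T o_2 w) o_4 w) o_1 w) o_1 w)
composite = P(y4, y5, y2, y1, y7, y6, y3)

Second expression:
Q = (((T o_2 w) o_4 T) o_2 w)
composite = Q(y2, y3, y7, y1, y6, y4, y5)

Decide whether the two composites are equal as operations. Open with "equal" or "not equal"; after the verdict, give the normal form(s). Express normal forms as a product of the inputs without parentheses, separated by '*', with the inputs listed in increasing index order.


equal — both sides give y1 * y2 * y3 * y4 * y5 * y6 * y7

The first composite normalizes to y1 * y2 * y3 * y4 * y5 * y6 * y7
The second composite normalizes to y1 * y2 * y3 * y4 * y5 * y6 * y7
The forms coincide; equal.


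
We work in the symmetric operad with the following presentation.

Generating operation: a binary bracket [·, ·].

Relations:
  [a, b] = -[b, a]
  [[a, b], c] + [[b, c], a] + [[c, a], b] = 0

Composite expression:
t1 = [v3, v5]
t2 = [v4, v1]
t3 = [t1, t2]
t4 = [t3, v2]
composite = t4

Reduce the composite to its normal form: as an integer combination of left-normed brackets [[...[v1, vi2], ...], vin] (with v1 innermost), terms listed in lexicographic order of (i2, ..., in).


[[[[v1, v4], v3], v5], v2] - [[[[v1, v4], v5], v3], v2]

In the tensor algebra, words opening v1 carry the v1-anchored form.
Composite bracket: [[[v3, v5], [v4, v1]], v2]
The bracket unfolds into 16 signed words via [a, b] = ab - ba (2^4 = 16).
Words beginning with v1 determine it all:
  word v1v4v3v5v2 has sign +1, contributing +[[[[v1, v4], v3], v5], v2]
  word v1v4v5v3v2 has sign -1, contributing -[[[[v1, v4], v5], v3], v2]


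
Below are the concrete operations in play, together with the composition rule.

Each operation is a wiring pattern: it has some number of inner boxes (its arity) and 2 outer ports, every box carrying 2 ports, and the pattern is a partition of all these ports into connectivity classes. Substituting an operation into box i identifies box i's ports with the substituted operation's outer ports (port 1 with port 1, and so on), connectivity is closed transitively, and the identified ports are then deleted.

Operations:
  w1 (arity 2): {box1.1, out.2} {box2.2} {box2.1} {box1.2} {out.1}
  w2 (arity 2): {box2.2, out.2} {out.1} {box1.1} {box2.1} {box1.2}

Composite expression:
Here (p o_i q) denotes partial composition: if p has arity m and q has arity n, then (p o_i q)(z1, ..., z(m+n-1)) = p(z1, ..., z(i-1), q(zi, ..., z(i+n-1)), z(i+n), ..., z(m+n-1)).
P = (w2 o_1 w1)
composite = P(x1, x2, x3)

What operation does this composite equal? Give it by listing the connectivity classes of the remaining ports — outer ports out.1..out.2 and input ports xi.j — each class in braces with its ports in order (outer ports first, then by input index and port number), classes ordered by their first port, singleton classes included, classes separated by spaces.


{out.1} {out.2, x3.2} {x1.1} {x1.2} {x2.1} {x2.2} {x3.1}


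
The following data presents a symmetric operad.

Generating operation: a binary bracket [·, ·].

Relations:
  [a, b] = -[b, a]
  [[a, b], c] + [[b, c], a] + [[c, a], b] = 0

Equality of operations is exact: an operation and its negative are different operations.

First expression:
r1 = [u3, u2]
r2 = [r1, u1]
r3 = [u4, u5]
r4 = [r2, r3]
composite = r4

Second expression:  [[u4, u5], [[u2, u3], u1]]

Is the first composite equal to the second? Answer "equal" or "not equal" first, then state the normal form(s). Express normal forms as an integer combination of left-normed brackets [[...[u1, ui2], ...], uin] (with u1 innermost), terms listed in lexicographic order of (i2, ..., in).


equal: each reduces to [[[[u1, u2], u3], u4], u5] - [[[[u1, u2], u3], u5], u4] - [[[[u1, u3], u2], u4], u5] + [[[[u1, u3], u2], u5], u4]


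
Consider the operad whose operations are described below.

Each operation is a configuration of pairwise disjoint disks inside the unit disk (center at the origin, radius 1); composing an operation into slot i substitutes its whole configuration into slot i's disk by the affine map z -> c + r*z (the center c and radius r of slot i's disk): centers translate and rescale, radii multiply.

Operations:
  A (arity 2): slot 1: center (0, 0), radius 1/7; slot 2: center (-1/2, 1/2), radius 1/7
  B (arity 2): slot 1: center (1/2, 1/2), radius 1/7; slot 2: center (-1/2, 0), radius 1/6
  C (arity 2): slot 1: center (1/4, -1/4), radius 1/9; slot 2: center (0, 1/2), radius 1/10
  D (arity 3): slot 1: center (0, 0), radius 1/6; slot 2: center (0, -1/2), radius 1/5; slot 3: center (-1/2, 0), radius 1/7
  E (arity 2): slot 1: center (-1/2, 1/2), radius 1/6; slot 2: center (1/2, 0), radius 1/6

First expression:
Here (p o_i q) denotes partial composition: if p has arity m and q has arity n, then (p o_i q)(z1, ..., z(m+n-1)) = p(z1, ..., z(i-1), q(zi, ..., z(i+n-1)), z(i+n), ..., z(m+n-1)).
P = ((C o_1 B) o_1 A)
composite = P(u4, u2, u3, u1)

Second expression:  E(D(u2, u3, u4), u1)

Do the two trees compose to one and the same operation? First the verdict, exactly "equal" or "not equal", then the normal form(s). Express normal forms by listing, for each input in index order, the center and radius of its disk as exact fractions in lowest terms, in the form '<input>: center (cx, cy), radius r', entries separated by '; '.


not equal; the first gives u1: center (0, 1/2), radius 1/10; u2: center (25/84, -47/252), radius 1/441; u3: center (7/36, -1/4), radius 1/54; u4: center (11/36, -7/36), radius 1/441 and the second u1: center (1/2, 0), radius 1/6; u2: center (-1/2, 1/2), radius 1/36; u3: center (-1/2, 5/12), radius 1/30; u4: center (-7/12, 1/2), radius 1/42

The first expression, normalized: u1: center (0, 1/2), radius 1/10; u2: center (25/84, -47/252), radius 1/441; u3: center (7/36, -1/4), radius 1/54; u4: center (11/36, -7/36), radius 1/441
The second expression, normalized: u1: center (1/2, 0), radius 1/6; u2: center (-1/2, 1/2), radius 1/36; u3: center (-1/2, 5/12), radius 1/30; u4: center (-7/12, 1/2), radius 1/42
No match — not equal.


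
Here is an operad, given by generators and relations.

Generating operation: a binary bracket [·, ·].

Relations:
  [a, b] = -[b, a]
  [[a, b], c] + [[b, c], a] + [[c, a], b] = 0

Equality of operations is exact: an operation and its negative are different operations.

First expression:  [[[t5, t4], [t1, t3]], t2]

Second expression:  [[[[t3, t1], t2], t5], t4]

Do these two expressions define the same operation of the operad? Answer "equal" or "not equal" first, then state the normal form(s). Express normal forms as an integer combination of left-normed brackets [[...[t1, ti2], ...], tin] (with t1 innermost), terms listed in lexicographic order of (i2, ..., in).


not equal — first [[[[t1, t3], t4], t5], t2] - [[[[t1, t3], t5], t4], t2], second -[[[[t1, t3], t2], t5], t4]

In normal form, the first expression is [[[[t1, t3], t4], t5], t2] - [[[[t1, t3], t5], t4], t2]
In normal form, the second expression is -[[[[t1, t3], t2], t5], t4]
The normal forms differ: not equal.


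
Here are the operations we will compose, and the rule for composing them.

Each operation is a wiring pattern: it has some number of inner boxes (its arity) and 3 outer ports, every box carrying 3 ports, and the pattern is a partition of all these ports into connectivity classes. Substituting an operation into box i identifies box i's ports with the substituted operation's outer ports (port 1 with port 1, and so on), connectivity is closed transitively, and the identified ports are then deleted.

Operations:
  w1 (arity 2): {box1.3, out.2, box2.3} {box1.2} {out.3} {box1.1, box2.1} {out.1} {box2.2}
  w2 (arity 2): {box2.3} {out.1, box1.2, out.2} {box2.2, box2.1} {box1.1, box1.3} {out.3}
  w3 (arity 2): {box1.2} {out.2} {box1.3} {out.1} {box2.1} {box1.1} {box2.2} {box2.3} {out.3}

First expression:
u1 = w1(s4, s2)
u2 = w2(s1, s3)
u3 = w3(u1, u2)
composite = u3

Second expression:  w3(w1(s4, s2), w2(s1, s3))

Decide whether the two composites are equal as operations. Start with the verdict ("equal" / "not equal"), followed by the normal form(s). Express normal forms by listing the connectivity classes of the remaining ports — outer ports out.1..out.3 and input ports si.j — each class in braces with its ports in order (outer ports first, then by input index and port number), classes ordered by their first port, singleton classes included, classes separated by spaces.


equal — both sides give {out.1} {out.2} {out.3} {s1.1, s1.3} {s1.2} {s2.1, s4.1} {s2.2} {s2.3, s4.3} {s3.1, s3.2} {s3.3} {s4.2}

The first expression, normalized: {out.1} {out.2} {out.3} {s1.1, s1.3} {s1.2} {s2.1, s4.1} {s2.2} {s2.3, s4.3} {s3.1, s3.2} {s3.3} {s4.2}
The second expression, normalized: {out.1} {out.2} {out.3} {s1.1, s1.3} {s1.2} {s2.1, s4.1} {s2.2} {s2.3, s4.3} {s3.1, s3.2} {s3.3} {s4.2}
Identical normal forms: equal.


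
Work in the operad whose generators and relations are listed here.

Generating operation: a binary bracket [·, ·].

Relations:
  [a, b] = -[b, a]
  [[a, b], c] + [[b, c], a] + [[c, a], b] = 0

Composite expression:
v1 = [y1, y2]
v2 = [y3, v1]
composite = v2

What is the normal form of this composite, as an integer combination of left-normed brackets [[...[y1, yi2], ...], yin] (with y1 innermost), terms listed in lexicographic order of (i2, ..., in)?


-[[y1, y2], y3]

Antisymmetry and Jacobi reduce to y1-anchored left-normed brackets.
Composite bracket: [y3, [y1, y2]]
Expanding via [a, b] = ab - ba: 4 signed words (2^2 = 4).
Keep just the words that open with y1:
  sign of y1y2y3 is -1, so it contributes -[[y1, y2], y3]


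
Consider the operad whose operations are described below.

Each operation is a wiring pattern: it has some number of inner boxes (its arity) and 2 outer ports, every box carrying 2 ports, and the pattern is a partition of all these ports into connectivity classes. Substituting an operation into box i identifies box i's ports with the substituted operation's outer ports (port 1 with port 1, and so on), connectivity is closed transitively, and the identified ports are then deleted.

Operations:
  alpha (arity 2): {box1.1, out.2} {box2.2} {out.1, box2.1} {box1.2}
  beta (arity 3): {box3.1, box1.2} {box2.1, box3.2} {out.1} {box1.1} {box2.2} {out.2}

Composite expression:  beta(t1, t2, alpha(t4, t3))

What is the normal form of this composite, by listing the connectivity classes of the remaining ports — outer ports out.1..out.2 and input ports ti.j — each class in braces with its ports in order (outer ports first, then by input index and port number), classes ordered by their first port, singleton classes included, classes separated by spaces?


Substituting into beta glues patterns; closure does the rest.
alpha over (t4, t3) gives {out.1, t3.1} {out.2, t4.1} {t3.2} {t4.2}, out.j being that stage's outer ports
beta over (t1, t2, t4, t3) gives {out.1} {out.2} {t1.1} {t1.2, t3.1} {t2.1, t4.1} {t2.2} {t3.2} {t4.2}, out.j being that stage's outer ports

{out.1} {out.2} {t1.1} {t1.2, t3.1} {t2.1, t4.1} {t2.2} {t3.2} {t4.2}


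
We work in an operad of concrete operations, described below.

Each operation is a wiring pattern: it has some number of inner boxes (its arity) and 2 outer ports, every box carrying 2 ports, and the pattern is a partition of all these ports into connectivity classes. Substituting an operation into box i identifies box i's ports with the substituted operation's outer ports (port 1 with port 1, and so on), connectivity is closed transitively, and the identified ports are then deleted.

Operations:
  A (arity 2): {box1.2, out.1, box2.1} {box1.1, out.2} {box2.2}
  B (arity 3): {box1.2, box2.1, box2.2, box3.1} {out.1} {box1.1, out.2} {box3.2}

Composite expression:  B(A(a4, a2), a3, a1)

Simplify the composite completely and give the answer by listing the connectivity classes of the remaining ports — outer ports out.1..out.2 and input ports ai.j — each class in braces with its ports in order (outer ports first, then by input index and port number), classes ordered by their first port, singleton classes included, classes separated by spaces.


Treat the ports identified at B as solder joints: merge, then drop.
A over (a4, a2) gives {out.1, a2.1, a4.2} {out.2, a4.1} {a2.2}, out.j being that stage's outer ports
B over (a4, a2, a3, a1) gives {out.1} {out.2, a2.1, a4.2} {a1.1, a3.1, a3.2, a4.1} {a1.2} {a2.2}, out.j being that stage's outer ports

{out.1} {out.2, a2.1, a4.2} {a1.1, a3.1, a3.2, a4.1} {a1.2} {a2.2}


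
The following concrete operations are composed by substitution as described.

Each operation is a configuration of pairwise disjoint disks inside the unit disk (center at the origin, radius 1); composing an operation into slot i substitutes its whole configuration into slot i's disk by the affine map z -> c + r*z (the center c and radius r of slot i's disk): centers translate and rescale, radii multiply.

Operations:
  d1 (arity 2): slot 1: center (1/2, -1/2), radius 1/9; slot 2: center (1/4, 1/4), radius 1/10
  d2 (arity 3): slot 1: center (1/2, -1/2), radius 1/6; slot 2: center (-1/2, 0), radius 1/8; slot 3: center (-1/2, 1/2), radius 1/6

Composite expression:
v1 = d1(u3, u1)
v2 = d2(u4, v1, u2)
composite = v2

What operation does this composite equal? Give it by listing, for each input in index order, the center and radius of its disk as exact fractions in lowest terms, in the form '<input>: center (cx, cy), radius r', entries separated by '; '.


u1: center (-15/32, 1/32), radius 1/80; u2: center (-1/2, 1/2), radius 1/6; u3: center (-7/16, -1/16), radius 1/72; u4: center (1/2, -1/2), radius 1/6


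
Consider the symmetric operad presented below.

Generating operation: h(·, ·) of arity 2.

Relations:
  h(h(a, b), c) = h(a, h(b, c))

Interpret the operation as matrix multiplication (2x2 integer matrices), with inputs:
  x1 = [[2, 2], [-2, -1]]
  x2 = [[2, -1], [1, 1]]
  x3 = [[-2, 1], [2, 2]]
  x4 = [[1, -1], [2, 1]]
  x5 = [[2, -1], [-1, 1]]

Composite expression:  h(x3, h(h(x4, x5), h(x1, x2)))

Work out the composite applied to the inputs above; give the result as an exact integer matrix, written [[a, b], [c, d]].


[[-33, 3], [102, -6]]

h(x4, x5) = [[3, -2], [3, -1]]
h(x1, x2) = [[6, 0], [-5, 1]]
h(h(x4, x5), h(x1, x2)) = [[28, -2], [23, -1]]
h(x3, h(h(x4, x5), h(x1, x2))) = [[-33, 3], [102, -6]]


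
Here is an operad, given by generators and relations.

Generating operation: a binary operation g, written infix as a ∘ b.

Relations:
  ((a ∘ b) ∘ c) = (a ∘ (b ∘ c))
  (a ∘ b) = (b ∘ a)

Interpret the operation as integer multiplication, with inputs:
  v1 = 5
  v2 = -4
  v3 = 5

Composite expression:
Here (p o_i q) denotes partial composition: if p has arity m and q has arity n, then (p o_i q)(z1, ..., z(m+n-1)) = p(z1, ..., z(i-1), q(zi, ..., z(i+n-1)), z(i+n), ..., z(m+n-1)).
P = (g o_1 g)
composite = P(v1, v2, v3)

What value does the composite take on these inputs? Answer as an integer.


-100

(v1 ∘ v2) = -20
((v1 ∘ v2) ∘ v3) = -100


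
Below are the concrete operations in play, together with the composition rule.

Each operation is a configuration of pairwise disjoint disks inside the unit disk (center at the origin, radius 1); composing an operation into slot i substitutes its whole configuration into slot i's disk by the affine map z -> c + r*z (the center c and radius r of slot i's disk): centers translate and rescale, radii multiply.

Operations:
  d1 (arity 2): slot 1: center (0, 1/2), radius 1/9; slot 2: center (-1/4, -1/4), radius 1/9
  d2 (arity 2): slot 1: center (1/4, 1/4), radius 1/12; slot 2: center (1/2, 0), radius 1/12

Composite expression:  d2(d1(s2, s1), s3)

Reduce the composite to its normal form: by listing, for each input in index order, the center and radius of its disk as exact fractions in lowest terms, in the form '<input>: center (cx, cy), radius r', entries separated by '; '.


s1: center (11/48, 11/48), radius 1/108; s2: center (1/4, 7/24), radius 1/108; s3: center (1/2, 0), radius 1/12

Affine substitution under d2: radii multiply and s-centers shift.
for s2, the 2-step affine chain lands on center (1/4, 7/24), radius 1/108
for s1, the 2-step affine chain lands on center (11/48, 11/48), radius 1/108
for s3, the 1-step affine chain lands on center (1/2, 0), radius 1/12
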